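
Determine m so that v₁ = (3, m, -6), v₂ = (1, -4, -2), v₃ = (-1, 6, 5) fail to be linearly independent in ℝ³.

The set is linearly dependent precisely when det[v₁; v₂; v₃] = 0.
Expanding, det = -3*m - 36.
Solving -3*m - 36 = 0 yields m = -12.

m = -12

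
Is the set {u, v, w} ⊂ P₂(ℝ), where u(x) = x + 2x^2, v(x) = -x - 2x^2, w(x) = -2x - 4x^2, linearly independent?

Take coordinates with respect to the standard basis {1, x, x^2}.
Form the 3×3 matrix with these as columns; its determinant is 0.
A zero determinant means the columns are linearly dependent.
Indeed u + v = 0.

linearly dependent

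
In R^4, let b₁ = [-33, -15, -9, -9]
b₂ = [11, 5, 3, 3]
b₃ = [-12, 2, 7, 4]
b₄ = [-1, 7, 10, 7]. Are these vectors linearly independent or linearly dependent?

linearly dependent

Form the 4×4 matrix with these as columns; its determinant is 0.
A zero determinant means the columns are linearly dependent.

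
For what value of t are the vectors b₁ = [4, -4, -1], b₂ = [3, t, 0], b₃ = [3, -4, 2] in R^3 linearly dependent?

The set is linearly dependent precisely when det[b₁; b₂; b₃] = 0.
Expanding, det = 11*t + 36.
Setting this to zero gives t = -36/11.

t = -36/11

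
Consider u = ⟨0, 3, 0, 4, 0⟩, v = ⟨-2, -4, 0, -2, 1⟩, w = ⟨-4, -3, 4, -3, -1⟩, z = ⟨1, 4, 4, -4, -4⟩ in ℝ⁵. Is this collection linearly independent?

linearly independent

Place the vectors as rows of a 4×5 matrix and reduce to echelon form.
The reduction yields 4 nonzero rows, so the rank is 4.
Since rank = 4 (the number of vectors), the set is linearly independent.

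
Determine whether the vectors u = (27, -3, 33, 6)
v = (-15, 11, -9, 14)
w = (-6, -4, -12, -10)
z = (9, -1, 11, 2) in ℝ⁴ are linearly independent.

linearly dependent

Form the 4×4 matrix with these as columns; its determinant is 0.
A zero determinant means the columns are linearly dependent.
Indeed u + v + 2w = 0.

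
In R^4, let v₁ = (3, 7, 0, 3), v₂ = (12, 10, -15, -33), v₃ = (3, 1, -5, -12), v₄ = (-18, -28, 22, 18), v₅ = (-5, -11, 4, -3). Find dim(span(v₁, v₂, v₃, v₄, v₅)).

dim = 3

Put the 4×5 matrix [v₁|v₂|v₃|v₄|v₅] into echelon form.
There are 3 pivot columns, so rank = 3.
(With 5 elements in a 4-dimensional space the rank is at most 4.)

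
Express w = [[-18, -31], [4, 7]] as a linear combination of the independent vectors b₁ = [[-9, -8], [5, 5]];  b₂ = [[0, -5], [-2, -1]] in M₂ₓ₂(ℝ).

w = 2b₁ + 3b₂

Identify each element with its coordinate vector in ℝ⁴ via {E₁₁, E₁₂, E₂₁, E₂₂}.
Write w = α₁b₁ + α₂b₂ and equate components.
Row-reducing the augmented matrix gives the unique coefficients (α₁, α₂) = (2, 3).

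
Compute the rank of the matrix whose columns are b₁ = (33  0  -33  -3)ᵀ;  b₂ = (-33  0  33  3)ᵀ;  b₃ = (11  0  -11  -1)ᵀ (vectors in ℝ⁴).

1

Row-reduce the 3×4 matrix with these as rows.
There is 1 pivot column, so rank = 1.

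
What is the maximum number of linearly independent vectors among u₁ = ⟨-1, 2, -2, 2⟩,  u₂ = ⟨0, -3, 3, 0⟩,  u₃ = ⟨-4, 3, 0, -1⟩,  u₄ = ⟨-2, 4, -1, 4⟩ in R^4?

4

Put the 4×4 matrix [u₁|u₂|u₃|u₄] into echelon form.
Reduction leaves 4 leading entries, giving rank 4.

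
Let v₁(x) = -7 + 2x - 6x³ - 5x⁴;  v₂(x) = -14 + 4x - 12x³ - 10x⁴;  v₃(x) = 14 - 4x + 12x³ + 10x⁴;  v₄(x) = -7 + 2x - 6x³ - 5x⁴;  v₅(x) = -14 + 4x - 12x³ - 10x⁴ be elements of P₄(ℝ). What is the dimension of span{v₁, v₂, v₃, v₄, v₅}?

Represent each element by its coordinate vector in ℝ⁵.
Row-reduce the 5×5 matrix with these as rows.
There is 1 pivot column, so rank = 1.

dim = 1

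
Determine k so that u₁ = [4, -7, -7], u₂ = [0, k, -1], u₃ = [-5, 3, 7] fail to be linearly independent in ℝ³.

k = -23/7

The set is linearly dependent precisely when det[u₁; u₂; u₃] = 0.
Expanding, det = -7*k - 23.
Setting this to zero gives k = -23/7.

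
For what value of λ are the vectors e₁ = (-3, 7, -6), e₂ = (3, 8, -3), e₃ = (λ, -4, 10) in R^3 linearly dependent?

λ = 38/3

Place the vectors as rows of a 3×3 matrix; dependence ⇔ determinant zero.
The determinant works out to 27*λ - 342.
Solving 27*λ - 342 = 0 yields λ = 38/3.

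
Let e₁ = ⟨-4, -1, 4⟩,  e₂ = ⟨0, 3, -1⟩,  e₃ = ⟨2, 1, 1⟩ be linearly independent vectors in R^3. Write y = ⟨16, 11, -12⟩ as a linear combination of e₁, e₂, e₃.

Write y = c₁e₁ + … + c₃e₃ and equate components.
Back-substitution yields (c₁, c₂, c₃) = (-3, 2, 2).

y = -3e₁ + 2e₂ + 2e₃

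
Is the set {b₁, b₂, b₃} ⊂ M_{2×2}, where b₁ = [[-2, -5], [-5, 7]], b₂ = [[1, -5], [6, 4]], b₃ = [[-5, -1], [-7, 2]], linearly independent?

Write each element as a coordinate vector in ℝ⁴ using {E₁₁, E₁₂, E₂₁, E₂₂}.
Place the vectors as rows of a 3×4 matrix and reduce to echelon form.
The reduction yields 3 nonzero rows, so the rank is 3.
Since rank = 3 (the number of vectors), the set is linearly independent.

linearly independent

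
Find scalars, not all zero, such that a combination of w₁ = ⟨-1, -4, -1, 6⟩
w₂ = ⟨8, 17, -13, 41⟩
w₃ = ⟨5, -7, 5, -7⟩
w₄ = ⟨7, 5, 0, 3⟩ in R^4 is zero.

3w₁ - w₂ - 2w₃ + 3w₄ = 0

Solve the homogeneous system with w₁, w₂, w₃, w₄ as columns by row-reducing the coefficient matrix.
A generator of the null space is (3, -1, -2, 3).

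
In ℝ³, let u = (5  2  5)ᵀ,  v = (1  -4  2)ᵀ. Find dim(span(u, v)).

2

Put the 3×2 matrix [u|v] into echelon form.
The echelon form has 2 nonzero rows, so the rank is 2.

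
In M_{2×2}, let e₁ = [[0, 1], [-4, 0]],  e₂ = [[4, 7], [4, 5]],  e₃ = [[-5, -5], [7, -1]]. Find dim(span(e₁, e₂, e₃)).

dim = 3

Use coordinates relative to {E₁₁, E₁₂, E₂₁, E₂₂}.
Row-reduce the 3×4 matrix with these as rows.
The echelon form has 3 nonzero rows, so the rank is 3.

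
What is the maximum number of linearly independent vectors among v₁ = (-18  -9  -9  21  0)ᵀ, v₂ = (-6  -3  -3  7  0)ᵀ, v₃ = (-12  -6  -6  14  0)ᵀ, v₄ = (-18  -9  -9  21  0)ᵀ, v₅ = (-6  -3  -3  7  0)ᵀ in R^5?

Form the matrix with v₁, v₂, v₃, v₄, v₅ as columns and reduce.
Exactly 1 pivot survives; hence the rank is 1.

1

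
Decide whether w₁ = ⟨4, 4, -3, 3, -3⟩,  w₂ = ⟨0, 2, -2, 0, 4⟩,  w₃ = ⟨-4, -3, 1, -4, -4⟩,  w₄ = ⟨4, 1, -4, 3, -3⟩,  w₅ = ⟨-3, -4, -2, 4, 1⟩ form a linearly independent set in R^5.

The matrix [w₁|w₂|w₃|w₄|w₅] has determinant 2328.
A nonzero determinant means the columns are linearly independent.

linearly independent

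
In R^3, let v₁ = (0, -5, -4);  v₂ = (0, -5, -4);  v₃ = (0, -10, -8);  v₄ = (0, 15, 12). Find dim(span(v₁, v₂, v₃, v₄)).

1

Form the matrix with v₁, v₂, v₃, v₄ as columns and reduce.
There is 1 pivot column, so rank = 1.
(With 4 elements in a 3-dimensional space the rank is at most 3.)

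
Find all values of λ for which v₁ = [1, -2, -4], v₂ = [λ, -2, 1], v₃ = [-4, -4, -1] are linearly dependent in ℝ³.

λ = -23/7

Place the vectors as rows of a 3×3 matrix; dependence ⇔ determinant zero.
Cofactor expansion gives det = 14*λ + 46.
Setting this to zero gives λ = -23/7.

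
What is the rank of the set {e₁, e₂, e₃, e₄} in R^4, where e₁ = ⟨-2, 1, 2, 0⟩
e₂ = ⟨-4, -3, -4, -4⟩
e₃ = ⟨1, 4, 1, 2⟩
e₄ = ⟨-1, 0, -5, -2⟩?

rank 3

Apply Gaussian elimination to the matrix whose rows are e₁, e₂, e₃, e₄.
The echelon form has 3 nonzero rows, so the rank is 3.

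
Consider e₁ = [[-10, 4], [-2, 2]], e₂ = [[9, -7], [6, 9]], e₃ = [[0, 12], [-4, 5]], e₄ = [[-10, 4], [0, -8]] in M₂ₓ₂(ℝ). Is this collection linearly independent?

linearly independent

Take coordinates with respect to the standard basis {E₁₁, E₁₂, E₂₁, E₂₂}.
Form the 4×4 matrix with these as columns; its determinant is -6612.
A nonzero determinant means the columns are linearly independent.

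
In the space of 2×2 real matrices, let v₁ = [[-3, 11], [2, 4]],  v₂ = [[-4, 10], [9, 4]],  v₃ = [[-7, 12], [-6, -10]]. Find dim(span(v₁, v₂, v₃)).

Pass to coordinate vectors with respect to the basis {E₁₁, E₁₂, E₂₁, E₂₂}.
Apply Gaussian elimination to the matrix whose rows are v₁, v₂, v₃.
Exactly 3 pivots survive; hence the rank is 3.

dim = 3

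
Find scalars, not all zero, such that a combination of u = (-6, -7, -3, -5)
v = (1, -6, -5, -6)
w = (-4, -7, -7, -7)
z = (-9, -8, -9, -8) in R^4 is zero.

v - 2w + z = 0

Write the vectors as columns of a matrix and find a nonzero vector in its null space.
One solution (up to scaling) is (0, 1, -2, 1).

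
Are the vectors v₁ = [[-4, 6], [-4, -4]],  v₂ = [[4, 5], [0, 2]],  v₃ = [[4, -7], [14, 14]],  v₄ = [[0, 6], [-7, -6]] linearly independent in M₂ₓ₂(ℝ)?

linearly dependent

Write each element as a coordinate vector in ℝ⁴ using {E₁₁, E₁₂, E₂₁, E₂₂}.
Row-reduce the matrix whose columns are v₁, v₂, v₃, v₄.
The reduction yields 3 nonzero rows, so the rank is 3.
Since rank 3 < 4, the set is linearly dependent.
Indeed v₂ - v₃ - 2v₄ = 0.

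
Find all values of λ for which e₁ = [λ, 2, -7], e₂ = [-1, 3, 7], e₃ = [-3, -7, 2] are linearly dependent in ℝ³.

The vectors are dependent exactly when the determinant of the matrix with rows e₁, e₂, e₃ vanishes.
Expanding, det = 55*λ - 150.
This vanishes exactly when λ = 30/11.

λ = 30/11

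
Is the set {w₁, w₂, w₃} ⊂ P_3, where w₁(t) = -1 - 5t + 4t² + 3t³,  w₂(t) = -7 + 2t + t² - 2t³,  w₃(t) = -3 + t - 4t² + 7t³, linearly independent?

Write each element as a coordinate vector in ℝ⁴ using {1, t, …, t³}.
Row-reduce the matrix whose columns are w₁, w₂, w₃.
The reduction yields 3 nonzero rows, so the rank is 3.
Since rank = 3 (the number of vectors), the set is linearly independent.

linearly independent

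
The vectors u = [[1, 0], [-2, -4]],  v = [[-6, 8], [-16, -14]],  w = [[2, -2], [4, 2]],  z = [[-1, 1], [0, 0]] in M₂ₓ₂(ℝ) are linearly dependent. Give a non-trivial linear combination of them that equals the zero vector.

2u - v - 3w + 2z = 0

Take coordinates with respect to {E₁₁, E₁₂, E₂₁, E₂₂}.
Row-reduce the matrix with u, v, w, z as columns; the null space gives the coefficients.
A generator of the null space is (2, -1, -3, 2).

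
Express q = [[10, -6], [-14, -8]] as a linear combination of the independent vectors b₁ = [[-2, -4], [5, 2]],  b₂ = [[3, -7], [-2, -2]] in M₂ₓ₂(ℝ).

q = -2b₁ + 2b₂

Take coordinate vectors relative to {E₁₁, E₁₂, E₂₁, E₂₂}.
Solve the system with b₁, b₂ as columns and q as the right-hand side.
Row-reducing the augmented matrix gives the unique coefficients (α₁, α₂) = (-2, 2).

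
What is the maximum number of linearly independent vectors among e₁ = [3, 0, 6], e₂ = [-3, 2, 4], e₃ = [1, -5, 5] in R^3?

3

Row-reduce the 3×3 matrix with these as rows.
Exactly 3 pivots survive; hence the rank is 3.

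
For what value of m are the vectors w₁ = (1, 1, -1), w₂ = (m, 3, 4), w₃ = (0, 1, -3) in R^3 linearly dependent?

Dependence holds iff the 3×3 matrix [w₁ w₂ w₃] is singular.
Cofactor expansion gives det = 2*m - 13.
Solving 2*m - 13 = 0 yields m = 13/2.

m = 13/2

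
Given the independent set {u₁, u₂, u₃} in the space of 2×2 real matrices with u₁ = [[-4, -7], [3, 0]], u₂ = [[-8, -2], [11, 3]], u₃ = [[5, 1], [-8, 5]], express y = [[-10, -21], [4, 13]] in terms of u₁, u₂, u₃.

Take coordinate vectors relative to {E₁₁, E₁₂, E₂₁, E₂₂}.
Set up the augmented matrix [u₁ | u₂ | u₃ | y] and row-reduce.
The system has the unique solution (a₁, a₂, a₃) = (3, 1, 2).

y = 3u₁ + u₂ + 2u₃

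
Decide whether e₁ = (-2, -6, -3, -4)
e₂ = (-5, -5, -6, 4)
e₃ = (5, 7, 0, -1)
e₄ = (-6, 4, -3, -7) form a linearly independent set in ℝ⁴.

The matrix [e₁|e₂|e₃|e₄] has determinant -3240.
A nonzero determinant means the columns are linearly independent.

linearly independent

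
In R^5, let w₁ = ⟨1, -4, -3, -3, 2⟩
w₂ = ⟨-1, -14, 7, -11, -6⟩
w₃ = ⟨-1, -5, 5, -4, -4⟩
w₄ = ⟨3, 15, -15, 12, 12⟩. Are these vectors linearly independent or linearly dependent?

linearly dependent

One vector is a scalar multiple of another, so the set is dependent.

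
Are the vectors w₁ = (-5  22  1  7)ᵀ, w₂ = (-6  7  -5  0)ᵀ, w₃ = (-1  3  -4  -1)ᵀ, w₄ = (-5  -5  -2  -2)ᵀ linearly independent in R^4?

The matrix [w₁|w₂|w₃|w₄] has determinant 0.
A zero determinant means the columns are linearly dependent.

linearly dependent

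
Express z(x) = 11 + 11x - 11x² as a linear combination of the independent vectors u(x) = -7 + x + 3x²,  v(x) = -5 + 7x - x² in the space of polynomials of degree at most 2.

z = -3u + 2v

Identify each element with its coordinate vector in ℝ³ via {1, x, x²}.
Since u, v are independent, the coefficients expressing z are uniquely determined by a linear system.
The system has the unique solution (α₁, α₂) = (-3, 2).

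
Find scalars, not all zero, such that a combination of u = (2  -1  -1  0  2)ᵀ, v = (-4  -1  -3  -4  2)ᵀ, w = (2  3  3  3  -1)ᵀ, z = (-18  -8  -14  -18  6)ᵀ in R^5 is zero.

u - 3v + 2w + z = 0

Write the vectors as columns of a matrix and find a nonzero vector in its null space.
One solution (up to scaling) is (1, -3, 2, 1).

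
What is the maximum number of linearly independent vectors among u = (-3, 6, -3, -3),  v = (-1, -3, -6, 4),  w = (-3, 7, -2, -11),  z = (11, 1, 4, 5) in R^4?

4

Form the matrix with u, v, w, z as columns and reduce.
There are 4 pivot columns, so rank = 4.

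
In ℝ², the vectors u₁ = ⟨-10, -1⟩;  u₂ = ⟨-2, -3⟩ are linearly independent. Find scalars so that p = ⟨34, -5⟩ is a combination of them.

p = -4u₁ + 3u₂

Write p = a₁u₁ + a₂u₂ and equate components.
Back-substitution yields (a₁, a₂) = (-4, 3).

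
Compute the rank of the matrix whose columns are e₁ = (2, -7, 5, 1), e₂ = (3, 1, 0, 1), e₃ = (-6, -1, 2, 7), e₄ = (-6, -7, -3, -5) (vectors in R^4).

4

Apply Gaussian elimination to the matrix whose rows are e₁, e₂, e₃, e₄.
The echelon form has 4 nonzero rows, so the rank is 4.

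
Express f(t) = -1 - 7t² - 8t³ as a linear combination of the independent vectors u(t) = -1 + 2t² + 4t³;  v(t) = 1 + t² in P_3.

Work in coordinates with respect to the standard basis {1, t, …, t³}.
Write f = α₁u + α₂v and equate components.
Back-substitution yields (α₁, α₂) = (-2, -3).

f = -2u - 3v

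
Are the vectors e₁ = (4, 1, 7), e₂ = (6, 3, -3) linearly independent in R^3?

Row-reduce the matrix whose columns are e₁, e₂.
The reduction yields 2 nonzero rows, so the rank is 2.
Since rank = 2 (the number of vectors), the set is linearly independent.

linearly independent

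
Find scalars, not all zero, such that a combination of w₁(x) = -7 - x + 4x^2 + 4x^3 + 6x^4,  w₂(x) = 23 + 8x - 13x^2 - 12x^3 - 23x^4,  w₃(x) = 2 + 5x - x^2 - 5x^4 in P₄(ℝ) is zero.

Take coordinates with respect to {1, x, …, x^4}.
Write the vectors as columns of a matrix and find a nonzero vector in its null space.
The free variable yields coefficients (3, 1, -1) (any nonzero multiple also works).

3w₁ + w₂ - w₃ = 0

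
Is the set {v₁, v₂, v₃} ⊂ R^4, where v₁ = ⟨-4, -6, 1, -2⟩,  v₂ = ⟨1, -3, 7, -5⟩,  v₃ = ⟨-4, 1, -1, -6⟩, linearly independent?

Row-reduce the matrix whose columns are v₁, v₂, v₃.
The reduction yields 3 nonzero rows, so the rank is 3.
Since rank = 3 (the number of vectors), the set is linearly independent.

linearly independent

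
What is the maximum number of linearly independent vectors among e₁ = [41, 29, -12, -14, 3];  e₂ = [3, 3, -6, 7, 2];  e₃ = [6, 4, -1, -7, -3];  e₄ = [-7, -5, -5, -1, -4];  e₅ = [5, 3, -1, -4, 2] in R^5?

4

Put the 5×5 matrix [e₁|e₂|e₃|e₄|e₅] into echelon form.
There are 4 pivot columns, so rank = 4.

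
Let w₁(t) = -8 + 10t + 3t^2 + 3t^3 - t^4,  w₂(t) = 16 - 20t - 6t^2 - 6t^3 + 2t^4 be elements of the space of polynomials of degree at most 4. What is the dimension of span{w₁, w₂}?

dim = 1

Represent each element by its coordinate vector in ℝ⁵.
Row-reduce the 2×5 matrix with these as rows.
Reduction leaves 1 leading entry, giving rank 1.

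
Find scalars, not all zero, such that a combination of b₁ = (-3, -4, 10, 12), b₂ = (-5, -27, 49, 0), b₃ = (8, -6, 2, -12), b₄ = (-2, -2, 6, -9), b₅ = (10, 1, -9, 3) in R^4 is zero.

Row-reduce the matrix with b₁, b₂, b₃, b₄, b₅ as columns; the null space gives the coefficients.
One solution (up to scaling) is (3, -1, 2, 1, -1).

3b₁ - b₂ + 2b₃ + b₄ - b₅ = 0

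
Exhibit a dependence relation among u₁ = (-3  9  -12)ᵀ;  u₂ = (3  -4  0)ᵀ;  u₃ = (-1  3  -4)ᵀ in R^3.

u₁ - 3u₃ = 0

Write the vectors as columns of a matrix and find a nonzero vector in its null space.
The free variable yields coefficients (1, 0, -3) (any nonzero multiple also works).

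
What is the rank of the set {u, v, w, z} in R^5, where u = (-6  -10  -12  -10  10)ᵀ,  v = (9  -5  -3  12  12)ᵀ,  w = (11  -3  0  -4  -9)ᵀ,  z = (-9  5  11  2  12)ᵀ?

Put the 5×4 matrix [u|v|w|z] into echelon form.
There are 4 pivot columns, so rank = 4.

rank 4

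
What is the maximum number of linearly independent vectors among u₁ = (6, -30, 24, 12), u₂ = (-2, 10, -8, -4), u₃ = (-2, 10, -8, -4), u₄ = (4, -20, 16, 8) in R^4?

Form the matrix with u₁, u₂, u₃, u₄ as columns and reduce.
The echelon form has 1 nonzero row, so the rank is 1.

1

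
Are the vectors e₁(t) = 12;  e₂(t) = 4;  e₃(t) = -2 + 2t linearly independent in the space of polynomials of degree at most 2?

Write each element as a coordinate vector in ℝ³ using {1, t, t^2}.
Form the 3×3 matrix with these as columns; its determinant is 0.
A zero determinant means the columns are linearly dependent.

linearly dependent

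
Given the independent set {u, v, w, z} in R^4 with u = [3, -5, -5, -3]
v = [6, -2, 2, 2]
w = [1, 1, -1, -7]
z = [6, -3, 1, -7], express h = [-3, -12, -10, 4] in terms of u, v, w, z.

h = 2u - 2v - 3w + z

Since u, v, w, z are independent, the coefficients expressing h are uniquely determined by a linear system.
The system has the unique solution (c₁, …, c₄) = (2, -2, -3, 1).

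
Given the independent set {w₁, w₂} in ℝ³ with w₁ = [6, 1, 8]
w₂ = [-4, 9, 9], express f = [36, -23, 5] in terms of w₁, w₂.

Write f = a₁w₁ + a₂w₂ and equate components.
The system has the unique solution (a₁, a₂) = (4, -3).

f = 4w₁ - 3w₂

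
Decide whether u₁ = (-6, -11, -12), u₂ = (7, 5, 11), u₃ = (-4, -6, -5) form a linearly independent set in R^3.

linearly independent

Form the 3×3 matrix with these as columns; its determinant is 117.
A nonzero determinant means the columns are linearly independent.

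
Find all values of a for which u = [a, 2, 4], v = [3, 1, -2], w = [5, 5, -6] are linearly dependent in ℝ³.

The set is linearly dependent precisely when det[u; v; w] = 0.
Cofactor expansion gives det = 4*a + 56.
Setting this to zero gives a = -14.

a = -14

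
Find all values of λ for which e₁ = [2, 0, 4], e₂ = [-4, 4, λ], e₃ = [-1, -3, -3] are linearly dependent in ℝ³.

λ = -20/3

Place the vectors as rows of a 3×3 matrix; dependence ⇔ determinant zero.
The determinant works out to 6*λ + 40.
This vanishes exactly when λ = -20/3.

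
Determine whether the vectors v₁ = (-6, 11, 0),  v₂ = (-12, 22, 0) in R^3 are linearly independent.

One vector is a scalar multiple of another, so the set is dependent.

linearly dependent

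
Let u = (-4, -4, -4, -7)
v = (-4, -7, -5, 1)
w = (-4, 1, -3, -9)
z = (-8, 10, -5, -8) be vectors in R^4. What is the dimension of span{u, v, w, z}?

Form the matrix with u, v, w, z as columns and reduce.
There are 4 pivot columns, so rank = 4.

4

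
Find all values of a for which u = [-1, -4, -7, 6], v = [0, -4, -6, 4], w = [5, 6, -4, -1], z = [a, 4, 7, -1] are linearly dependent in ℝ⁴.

The set is linearly dependent precisely when det[u; v; w; z] = 0.
Expanding, det = -84*a - 276.
Solving -84*a - 276 = 0 yields a = -23/7.

a = -23/7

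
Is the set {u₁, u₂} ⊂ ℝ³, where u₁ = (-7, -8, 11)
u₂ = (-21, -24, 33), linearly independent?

linearly dependent

Place the vectors as rows of a 2×3 matrix and reduce to echelon form.
The reduction yields 1 nonzero row, so the rank is 1.
Since rank 1 < 2, the set is linearly dependent.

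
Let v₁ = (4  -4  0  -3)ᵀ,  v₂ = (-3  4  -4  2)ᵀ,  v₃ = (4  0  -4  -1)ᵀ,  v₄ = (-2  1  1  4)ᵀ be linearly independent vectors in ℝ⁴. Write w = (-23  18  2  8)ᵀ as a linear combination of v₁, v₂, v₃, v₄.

Write w = c₁v₁ + … + c₄v₄ and equate components.
The system has the unique solution (c₁, …, c₄) = (-4, 1, -2, -2).

w = -4v₁ + v₂ - 2v₃ - 2v₄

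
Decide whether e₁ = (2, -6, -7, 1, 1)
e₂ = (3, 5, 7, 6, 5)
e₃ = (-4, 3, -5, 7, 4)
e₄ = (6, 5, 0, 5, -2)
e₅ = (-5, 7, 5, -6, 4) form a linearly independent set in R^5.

linearly independent

Row-reduce the matrix whose columns are e₁, e₂, e₃, e₄, e₅.
The reduction yields 5 nonzero rows, so the rank is 5.
Since rank = 5 (the number of vectors), the set is linearly independent.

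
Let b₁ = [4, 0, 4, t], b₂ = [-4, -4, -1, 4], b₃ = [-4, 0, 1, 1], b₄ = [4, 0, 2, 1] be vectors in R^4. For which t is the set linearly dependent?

Place the vectors as rows of a 4×4 matrix; dependence ⇔ determinant zero.
Expanding, det = 48*t - 112.
Setting this to zero gives t = 7/3.

t = 7/3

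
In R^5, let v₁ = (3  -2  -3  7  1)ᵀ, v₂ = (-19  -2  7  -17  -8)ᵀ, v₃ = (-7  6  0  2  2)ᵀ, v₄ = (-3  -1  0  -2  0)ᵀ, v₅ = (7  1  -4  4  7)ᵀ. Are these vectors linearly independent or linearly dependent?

linearly dependent

Form the 5×5 matrix with these as columns; its determinant is 0.
A zero determinant means the columns are linearly dependent.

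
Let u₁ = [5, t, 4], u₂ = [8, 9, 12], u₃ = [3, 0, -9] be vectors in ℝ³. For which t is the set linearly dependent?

t = 19/4

The set is linearly dependent precisely when det[u₁; u₂; u₃] = 0.
Cofactor expansion gives det = 108*t - 513.
Setting this to zero gives t = 19/4.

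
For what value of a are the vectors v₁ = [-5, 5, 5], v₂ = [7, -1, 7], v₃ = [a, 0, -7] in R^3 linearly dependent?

a = -21/4

The vectors are dependent exactly when the determinant of the matrix with rows v₁, v₂, v₃ vanishes.
Expanding, det = 40*a + 210.
Solving 40*a + 210 = 0 yields a = -21/4.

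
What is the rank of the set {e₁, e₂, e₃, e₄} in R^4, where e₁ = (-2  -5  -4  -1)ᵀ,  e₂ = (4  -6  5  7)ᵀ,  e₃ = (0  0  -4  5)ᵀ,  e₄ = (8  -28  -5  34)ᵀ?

Put the 4×4 matrix [e₁|e₂|e₃|e₄] into echelon form.
Reduction leaves 3 leading entries, giving rank 3.

3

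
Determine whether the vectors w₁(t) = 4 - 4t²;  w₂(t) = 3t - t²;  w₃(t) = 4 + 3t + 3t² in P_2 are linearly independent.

linearly independent

Write each element as a coordinate vector in ℝ³ using {1, t, t²}.
Place the vectors as rows of a 3×3 matrix and reduce to echelon form.
The reduction yields 3 nonzero rows, so the rank is 3.
Since rank = 3 (the number of vectors), the set is linearly independent.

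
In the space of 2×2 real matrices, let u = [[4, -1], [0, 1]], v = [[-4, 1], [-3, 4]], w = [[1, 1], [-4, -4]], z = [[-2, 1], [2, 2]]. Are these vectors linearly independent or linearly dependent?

Write each element as a coordinate vector in ℝ⁴ using {E₁₁, E₁₂, E₂₁, E₂₂}.
Row-reduce the matrix whose columns are u, v, w, z.
The reduction yields 4 nonzero rows, so the rank is 4.
Since rank = 4 (the number of vectors), the set is linearly independent.

linearly independent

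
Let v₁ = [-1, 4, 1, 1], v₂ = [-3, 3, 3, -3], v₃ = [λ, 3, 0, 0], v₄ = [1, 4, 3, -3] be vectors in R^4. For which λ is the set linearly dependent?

λ = 12

The vectors are dependent exactly when the determinant of the matrix with rows v₁, v₂, v₃, v₄ vanishes.
Cofactor expansion gives det = 72 - 6*λ.
This vanishes exactly when λ = 12.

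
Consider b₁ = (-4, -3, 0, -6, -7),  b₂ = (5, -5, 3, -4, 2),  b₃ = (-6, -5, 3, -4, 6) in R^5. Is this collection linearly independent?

Place the vectors as rows of a 3×5 matrix and reduce to echelon form.
The reduction yields 3 nonzero rows, so the rank is 3.
Since rank = 3 (the number of vectors), the set is linearly independent.

linearly independent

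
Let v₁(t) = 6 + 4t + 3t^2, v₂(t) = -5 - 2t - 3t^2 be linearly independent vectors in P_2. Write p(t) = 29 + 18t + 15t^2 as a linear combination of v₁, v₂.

Work in coordinates with respect to the standard basis {1, t, t^2}.
Set up the augmented matrix [v₁ | v₂ | p] and row-reduce.
Back-substitution yields (c₁, c₂) = (4, -1).

p = 4v₁ - v₂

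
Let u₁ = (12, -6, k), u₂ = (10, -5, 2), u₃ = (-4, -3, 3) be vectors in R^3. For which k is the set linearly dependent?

k = 12/5

The vectors are dependent exactly when the determinant of the matrix with rows u₁, u₂, u₃ vanishes.
The determinant works out to 120 - 50*k.
Setting this to zero gives k = 12/5.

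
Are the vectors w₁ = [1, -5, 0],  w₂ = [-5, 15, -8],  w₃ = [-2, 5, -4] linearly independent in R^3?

linearly dependent

Row-reduce the matrix whose columns are w₁, w₂, w₃.
The reduction yields 2 nonzero rows, so the rank is 2.
Since rank 2 < 3, the set is linearly dependent.
Indeed w₁ + w₂ - 2w₃ = 0.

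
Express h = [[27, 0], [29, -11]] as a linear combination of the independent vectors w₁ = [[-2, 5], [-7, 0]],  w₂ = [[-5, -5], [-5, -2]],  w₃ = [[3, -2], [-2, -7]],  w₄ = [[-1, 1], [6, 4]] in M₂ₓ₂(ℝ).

h = -2w₁ - 3w₂ + 3w₃ + w₄

Work in coordinates with respect to the standard basis {E₁₁, E₁₂, E₂₁, E₂₂}.
Set up the augmented matrix [w₁ | w₂ | w₃ | w₄ | h] and row-reduce.
Row-reducing the augmented matrix gives the unique coefficients (c₁, …, c₄) = (-2, -3, 3, 1).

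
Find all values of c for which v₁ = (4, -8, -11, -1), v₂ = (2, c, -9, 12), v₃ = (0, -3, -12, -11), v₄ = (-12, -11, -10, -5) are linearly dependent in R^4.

The set is linearly dependent precisely when det[v₁; v₂; v₃; v₄] = 0.
The determinant works out to -1508*c - 25636.
Setting this to zero gives c = -17.

c = -17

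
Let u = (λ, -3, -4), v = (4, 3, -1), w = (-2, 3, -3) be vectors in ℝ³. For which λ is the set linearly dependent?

The set is linearly dependent precisely when det[u; v; w] = 0.
Expanding, det = -6*λ - 114.
This vanishes exactly when λ = -19.

λ = -19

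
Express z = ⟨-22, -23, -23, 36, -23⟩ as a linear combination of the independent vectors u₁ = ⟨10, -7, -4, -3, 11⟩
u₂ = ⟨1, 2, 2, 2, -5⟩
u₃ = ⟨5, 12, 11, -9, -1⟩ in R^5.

z = -u₁ + 3u₂ - 3u₃

Write z = a₁u₁ + … + a₃u₃ and equate components.
Row-reducing the augmented matrix gives the unique coefficients (a₁, a₂, a₃) = (-1, 3, -3).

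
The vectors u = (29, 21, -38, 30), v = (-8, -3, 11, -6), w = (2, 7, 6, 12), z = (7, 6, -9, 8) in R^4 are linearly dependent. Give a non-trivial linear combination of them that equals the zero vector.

Set up α₁u + … + α₄z = 0 and solve the homogeneous system.
A generator of the null space is (1, 1, 0, -3).

u + v - 3z = 0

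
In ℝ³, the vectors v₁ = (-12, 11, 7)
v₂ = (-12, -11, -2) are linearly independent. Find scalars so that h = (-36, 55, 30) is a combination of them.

h = 4v₁ - v₂

Since v₁, v₂ are independent, the coefficients expressing h are uniquely determined by a linear system.
The system has the unique solution (a₁, a₂) = (4, -1).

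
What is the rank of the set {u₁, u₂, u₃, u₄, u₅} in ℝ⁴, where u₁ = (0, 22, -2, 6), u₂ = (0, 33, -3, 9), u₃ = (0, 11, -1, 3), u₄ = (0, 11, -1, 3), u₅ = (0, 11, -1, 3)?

Row-reduce the 5×4 matrix with these as rows.
Exactly 1 pivot survives; hence the rank is 1.
(With 5 elements in a 4-dimensional space the rank is at most 4.)

1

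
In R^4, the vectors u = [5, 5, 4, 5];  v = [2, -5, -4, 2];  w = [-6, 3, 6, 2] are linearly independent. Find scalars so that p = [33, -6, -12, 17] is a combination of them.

Set up the augmented matrix [u | v | w | p] and row-reduce.
Back-substitution yields (α₁, α₂, α₃) = (3, 3, -2).

p = 3u + 3v - 2w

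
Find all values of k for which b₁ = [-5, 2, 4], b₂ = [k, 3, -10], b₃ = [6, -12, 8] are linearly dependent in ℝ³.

Place the vectors as rows of a 3×3 matrix; dependence ⇔ determinant zero.
Expanding, det = 288 - 64*k.
Solving 288 - 64*k = 0 yields k = 9/2.

k = 9/2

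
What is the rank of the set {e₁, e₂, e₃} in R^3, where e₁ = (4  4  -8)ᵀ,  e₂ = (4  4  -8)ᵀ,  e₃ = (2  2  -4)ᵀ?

1

Put the 3×3 matrix [e₁|e₂|e₃] into echelon form.
There is 1 pivot column, so rank = 1.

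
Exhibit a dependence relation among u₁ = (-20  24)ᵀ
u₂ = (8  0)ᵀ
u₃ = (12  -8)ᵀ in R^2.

Set up α₁u₁ + … + α₃u₃ = 0 and solve the homogeneous system.
The free variable yields coefficients (1, -2, 3) (any nonzero multiple also works).

u₁ - 2u₂ + 3u₃ = 0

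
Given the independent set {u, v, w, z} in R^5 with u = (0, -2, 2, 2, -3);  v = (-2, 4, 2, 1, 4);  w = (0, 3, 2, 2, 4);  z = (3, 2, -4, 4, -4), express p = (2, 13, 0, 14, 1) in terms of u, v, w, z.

Since u, v, w, z are independent, the coefficients expressing p are uniquely determined by a linear system.
Row-reducing the augmented matrix gives the unique coefficients (α₁, …, α₄) = (1, 2, 1, 2).

p = u + 2v + w + 2z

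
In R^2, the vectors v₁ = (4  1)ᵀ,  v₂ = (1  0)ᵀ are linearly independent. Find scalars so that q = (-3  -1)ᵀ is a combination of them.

q = -v₁ + v₂

Write q = a₁v₁ + a₂v₂ and equate components.
Row-reducing the augmented matrix gives the unique coefficients (a₁, a₂) = (-1, 1).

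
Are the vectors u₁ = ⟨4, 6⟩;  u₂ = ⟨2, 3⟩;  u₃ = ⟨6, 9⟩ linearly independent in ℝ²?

linearly dependent

There are 3 vectors in a 2-dimensional space, so they cannot be linearly independent.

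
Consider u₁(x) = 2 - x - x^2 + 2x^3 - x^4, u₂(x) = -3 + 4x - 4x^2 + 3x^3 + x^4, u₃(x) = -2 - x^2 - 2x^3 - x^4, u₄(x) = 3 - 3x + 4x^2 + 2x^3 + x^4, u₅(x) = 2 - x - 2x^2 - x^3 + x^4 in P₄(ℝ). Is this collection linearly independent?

linearly independent

Take coordinates with respect to the standard basis {1, x, …, x^4}.
Place the vectors as rows of a 5×5 matrix and reduce to echelon form.
The reduction yields 5 nonzero rows, so the rank is 5.
Since rank = 5 (the number of vectors), the set is linearly independent.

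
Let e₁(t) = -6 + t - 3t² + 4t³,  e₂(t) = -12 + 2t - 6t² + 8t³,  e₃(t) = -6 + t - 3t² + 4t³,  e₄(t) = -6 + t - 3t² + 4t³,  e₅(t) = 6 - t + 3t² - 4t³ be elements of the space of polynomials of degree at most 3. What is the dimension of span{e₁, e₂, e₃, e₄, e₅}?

Use coordinates relative to {1, t, …, t³}.
Apply Gaussian elimination to the matrix whose rows are e₁, e₂, e₃, e₄, e₅.
Exactly 1 pivot survives; hence the rank is 1.
(With 5 elements in a 4-dimensional space the rank is at most 4.)

1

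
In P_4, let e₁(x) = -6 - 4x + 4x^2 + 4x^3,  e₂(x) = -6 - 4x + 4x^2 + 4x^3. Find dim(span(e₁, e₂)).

Pass to coordinate vectors with respect to the basis {1, x, …, x^4}.
Row-reduce the 2×5 matrix with these as rows.
The echelon form has 1 nonzero row, so the rank is 1.

dim = 1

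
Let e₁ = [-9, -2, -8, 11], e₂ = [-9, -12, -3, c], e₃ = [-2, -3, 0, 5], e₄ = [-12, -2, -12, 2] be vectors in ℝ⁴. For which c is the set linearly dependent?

Place the vectors as rows of a 4×4 matrix; dependence ⇔ determinant zero.
Expanding, det = -20*c - 120.
Solving -20*c - 120 = 0 yields c = -6.

c = -6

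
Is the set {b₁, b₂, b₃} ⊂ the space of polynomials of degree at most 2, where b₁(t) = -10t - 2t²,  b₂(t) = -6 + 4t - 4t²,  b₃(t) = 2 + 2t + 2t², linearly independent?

Take coordinates with respect to the standard basis {1, t, t²}.
Row-reduce the matrix whose columns are b₁, b₂, b₃.
The reduction yields 2 nonzero rows, so the rank is 2.
Since rank 2 < 3, the set is linearly dependent.
Indeed b₁ + b₂ + 3b₃ = 0.

linearly dependent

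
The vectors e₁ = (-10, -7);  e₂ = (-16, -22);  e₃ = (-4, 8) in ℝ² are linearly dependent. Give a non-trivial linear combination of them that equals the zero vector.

2e₁ - e₂ - e₃ = 0

Solve the homogeneous system with e₁, e₂, e₃ as columns by row-reducing the coefficient matrix.
A generator of the null space is (2, -1, -1).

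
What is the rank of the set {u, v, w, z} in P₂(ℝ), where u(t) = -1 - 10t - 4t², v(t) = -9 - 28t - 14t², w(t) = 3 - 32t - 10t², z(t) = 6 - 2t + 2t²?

2

Represent each element by its coordinate vector in ℝ³.
Row-reduce the 4×3 matrix with these as rows.
Reduction leaves 2 leading entries, giving rank 2.
(With 4 elements in a 3-dimensional space the rank is at most 3.)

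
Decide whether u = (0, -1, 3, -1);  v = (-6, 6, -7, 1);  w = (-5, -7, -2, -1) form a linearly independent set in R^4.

Place the vectors as rows of a 3×4 matrix and reduce to echelon form.
The reduction yields 3 nonzero rows, so the rank is 3.
Since rank = 3 (the number of vectors), the set is linearly independent.

linearly independent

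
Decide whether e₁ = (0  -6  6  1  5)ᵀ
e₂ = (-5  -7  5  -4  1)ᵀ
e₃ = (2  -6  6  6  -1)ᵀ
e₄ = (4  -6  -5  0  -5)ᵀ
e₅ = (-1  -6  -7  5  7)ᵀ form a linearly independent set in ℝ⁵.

The matrix [e₁|e₂|e₃|e₄|e₅] has determinant -47843.
A nonzero determinant means the columns are linearly independent.

linearly independent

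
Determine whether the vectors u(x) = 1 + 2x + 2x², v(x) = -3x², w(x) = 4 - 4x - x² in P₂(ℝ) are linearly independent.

Write each element as a coordinate vector in ℝ³ using {1, x, x²}.
Place the vectors as rows of a 3×3 matrix and reduce to echelon form.
The reduction yields 3 nonzero rows, so the rank is 3.
Since rank = 3 (the number of vectors), the set is linearly independent.

linearly independent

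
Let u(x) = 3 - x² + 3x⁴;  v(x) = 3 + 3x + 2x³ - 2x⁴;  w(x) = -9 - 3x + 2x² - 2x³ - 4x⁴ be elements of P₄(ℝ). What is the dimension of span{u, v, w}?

Pass to coordinate vectors with respect to the basis {1, x, …, x⁴}.
Put the 5×3 matrix [u|v|w] into echelon form.
The echelon form has 2 nonzero rows, so the rank is 2.

dim = 2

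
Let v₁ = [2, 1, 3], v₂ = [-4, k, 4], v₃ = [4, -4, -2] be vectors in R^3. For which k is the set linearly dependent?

k = 11/2

Dependence holds iff the 3×3 matrix [v₁ v₂ v₃] is singular.
Expanding, det = 88 - 16*k.
Setting this to zero gives k = 11/2.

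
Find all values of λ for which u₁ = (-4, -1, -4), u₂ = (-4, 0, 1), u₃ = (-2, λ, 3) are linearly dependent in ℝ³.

λ = 1/2

Place the vectors as rows of a 3×3 matrix; dependence ⇔ determinant zero.
Cofactor expansion gives det = 20*λ - 10.
This vanishes exactly when λ = 1/2.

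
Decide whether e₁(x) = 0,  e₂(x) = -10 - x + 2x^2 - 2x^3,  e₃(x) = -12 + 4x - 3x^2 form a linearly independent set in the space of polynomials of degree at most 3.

Write each element as a coordinate vector in ℝ⁴ using {1, x, …, x^3}.
One of the vectors is the zero vector, so the set is linearly dependent.

linearly dependent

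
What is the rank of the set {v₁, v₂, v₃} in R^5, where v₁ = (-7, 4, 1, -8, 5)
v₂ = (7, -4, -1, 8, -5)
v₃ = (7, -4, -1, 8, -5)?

Put the 5×3 matrix [v₁|v₂|v₃] into echelon form.
Exactly 1 pivot survives; hence the rank is 1.

rank 1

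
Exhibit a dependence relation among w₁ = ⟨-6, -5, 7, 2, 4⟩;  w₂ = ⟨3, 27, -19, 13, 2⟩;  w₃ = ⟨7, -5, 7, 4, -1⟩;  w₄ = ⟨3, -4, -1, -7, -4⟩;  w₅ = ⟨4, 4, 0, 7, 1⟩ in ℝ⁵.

Solve the homogeneous system with w₁, w₂, w₃, w₄, w₅ as columns by row-reducing the coefficient matrix.
One solution (up to scaling) is (2, 1, 1, 2, -1).

2w₁ + w₂ + w₃ + 2w₄ - w₅ = 0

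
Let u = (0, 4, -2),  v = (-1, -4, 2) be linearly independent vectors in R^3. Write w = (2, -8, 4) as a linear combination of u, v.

Since u, v are independent, the coefficients expressing w are uniquely determined by a linear system.
The system has the unique solution (a₁, a₂) = (-4, -2).

w = -4u - 2v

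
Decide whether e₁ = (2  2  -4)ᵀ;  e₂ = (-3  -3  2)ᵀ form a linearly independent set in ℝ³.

linearly independent

Row-reduce the matrix whose columns are e₁, e₂.
The reduction yields 2 nonzero rows, so the rank is 2.
Since rank = 2 (the number of vectors), the set is linearly independent.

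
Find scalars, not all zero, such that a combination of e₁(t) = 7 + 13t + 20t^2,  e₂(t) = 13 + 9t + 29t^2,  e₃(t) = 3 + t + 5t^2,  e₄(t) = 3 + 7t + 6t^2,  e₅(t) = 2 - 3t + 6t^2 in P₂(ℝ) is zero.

Take coordinates with respect to {1, t, t^2}.
Write the vectors as columns of a matrix and find a nonzero vector in its null space.
One solution (up to scaling) is (1, -1, 3, -1, 0).

e₁ - e₂ + 3e₃ - e₄ = 0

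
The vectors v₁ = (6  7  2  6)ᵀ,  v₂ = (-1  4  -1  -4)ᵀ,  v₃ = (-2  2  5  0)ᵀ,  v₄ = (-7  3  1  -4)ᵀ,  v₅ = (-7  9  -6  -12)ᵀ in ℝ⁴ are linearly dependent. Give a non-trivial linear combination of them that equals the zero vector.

2v₂ - v₃ + v₄ - v₅ = 0

Set up α₁v₁ + … + α₅v₅ = 0 and solve the homogeneous system.
A generator of the null space is (0, 2, -1, 1, -1).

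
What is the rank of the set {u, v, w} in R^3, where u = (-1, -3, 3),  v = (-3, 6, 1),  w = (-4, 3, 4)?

Form the matrix with u, v, w as columns and reduce.
There are 2 pivot columns, so rank = 2.

rank 2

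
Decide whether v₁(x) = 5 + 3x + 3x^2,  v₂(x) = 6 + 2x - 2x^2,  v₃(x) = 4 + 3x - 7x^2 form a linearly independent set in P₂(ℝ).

Take coordinates with respect to the standard basis {1, x, x^2}.
Form the 3×3 matrix with these as columns; its determinant is 92.
A nonzero determinant means the columns are linearly independent.

linearly independent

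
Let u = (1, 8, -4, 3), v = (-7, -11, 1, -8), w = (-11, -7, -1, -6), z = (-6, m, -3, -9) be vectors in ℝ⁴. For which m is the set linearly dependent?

The set is linearly dependent precisely when det[u; v; w; z] = 0.
The determinant works out to -144*m - 1080.
Solving -144*m - 1080 = 0 yields m = -15/2.

m = -15/2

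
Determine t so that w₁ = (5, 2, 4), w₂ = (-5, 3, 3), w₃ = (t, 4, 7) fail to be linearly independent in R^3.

t = 35/6

Place the vectors as rows of a 3×3 matrix; dependence ⇔ determinant zero.
The determinant works out to 35 - 6*t.
This vanishes exactly when t = 35/6.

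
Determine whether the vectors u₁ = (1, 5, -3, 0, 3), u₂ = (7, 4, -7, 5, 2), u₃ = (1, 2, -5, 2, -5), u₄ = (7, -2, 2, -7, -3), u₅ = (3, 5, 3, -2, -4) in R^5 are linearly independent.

linearly independent

The matrix [u₁|u₂|u₃|u₄|u₅] has determinant 21399.
A nonzero determinant means the columns are linearly independent.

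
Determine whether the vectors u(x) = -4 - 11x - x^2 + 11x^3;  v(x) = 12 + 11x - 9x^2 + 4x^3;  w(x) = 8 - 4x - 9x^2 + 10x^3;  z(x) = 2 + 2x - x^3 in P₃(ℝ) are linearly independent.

Take coordinates with respect to the standard basis {1, x, …, x^3}.
Form the 4×4 matrix with these as columns; its determinant is 1066.
A nonzero determinant means the columns are linearly independent.

linearly independent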